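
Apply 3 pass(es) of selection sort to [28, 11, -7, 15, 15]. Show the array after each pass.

Pass 1: Select minimum -7 at index 2, swap -> [-7, 11, 28, 15, 15]
Pass 2: Select minimum 11 at index 1, swap -> [-7, 11, 28, 15, 15]
Pass 3: Select minimum 15 at index 3, swap -> [-7, 11, 15, 28, 15]


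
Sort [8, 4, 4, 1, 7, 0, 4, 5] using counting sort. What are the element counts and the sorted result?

Count array: [1, 1, 0, 0, 3, 1, 0, 1, 1]
(count[i] = number of elements equal to i)
Cumulative count: [1, 2, 2, 2, 5, 6, 6, 7, 8]
Sorted: [0, 1, 4, 4, 4, 5, 7, 8]


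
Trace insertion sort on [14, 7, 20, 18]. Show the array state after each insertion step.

First element 14 is already 'sorted'
Insert 7: shifted 1 elements -> [7, 14, 20, 18]
Insert 20: shifted 0 elements -> [7, 14, 20, 18]
Insert 18: shifted 1 elements -> [7, 14, 18, 20]


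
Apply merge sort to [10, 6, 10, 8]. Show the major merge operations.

Divide and conquer:
  Merge [10] + [6] -> [6, 10]
  Merge [10] + [8] -> [8, 10]
  Merge [6, 10] + [8, 10] -> [6, 8, 10, 10]


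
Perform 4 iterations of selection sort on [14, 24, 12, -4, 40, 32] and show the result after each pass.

Pass 1: Select minimum -4 at index 3, swap -> [-4, 24, 12, 14, 40, 32]
Pass 2: Select minimum 12 at index 2, swap -> [-4, 12, 24, 14, 40, 32]
Pass 3: Select minimum 14 at index 3, swap -> [-4, 12, 14, 24, 40, 32]
Pass 4: Select minimum 24 at index 3, swap -> [-4, 12, 14, 24, 40, 32]


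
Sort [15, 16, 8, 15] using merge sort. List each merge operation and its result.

Divide and conquer:
  Merge [15] + [16] -> [15, 16]
  Merge [8] + [15] -> [8, 15]
  Merge [15, 16] + [8, 15] -> [8, 15, 15, 16]


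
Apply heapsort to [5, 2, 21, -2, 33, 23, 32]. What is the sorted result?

Build heap: [33, 5, 32, -2, 2, 23, 21]
Extract 33: [32, 5, 23, -2, 2, 21, 33]
Extract 32: [23, 5, 21, -2, 2, 32, 33]
Extract 23: [21, 5, 2, -2, 23, 32, 33]
Extract 21: [5, -2, 2, 21, 23, 32, 33]
Extract 5: [2, -2, 5, 21, 23, 32, 33]
Extract 2: [-2, 2, 5, 21, 23, 32, 33]


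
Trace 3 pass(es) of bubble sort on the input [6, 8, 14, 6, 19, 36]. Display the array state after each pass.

After pass 1: [6, 8, 6, 14, 19, 36] (1 swaps)
After pass 2: [6, 6, 8, 14, 19, 36] (1 swaps)
After pass 3: [6, 6, 8, 14, 19, 36] (0 swaps)
Total swaps: 2


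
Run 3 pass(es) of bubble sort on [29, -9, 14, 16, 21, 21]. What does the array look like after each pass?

After pass 1: [-9, 14, 16, 21, 21, 29] (5 swaps)
After pass 2: [-9, 14, 16, 21, 21, 29] (0 swaps)
After pass 3: [-9, 14, 16, 21, 21, 29] (0 swaps)
Total swaps: 5


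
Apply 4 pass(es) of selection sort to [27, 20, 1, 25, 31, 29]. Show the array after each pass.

Pass 1: Select minimum 1 at index 2, swap -> [1, 20, 27, 25, 31, 29]
Pass 2: Select minimum 20 at index 1, swap -> [1, 20, 27, 25, 31, 29]
Pass 3: Select minimum 25 at index 3, swap -> [1, 20, 25, 27, 31, 29]
Pass 4: Select minimum 27 at index 3, swap -> [1, 20, 25, 27, 31, 29]


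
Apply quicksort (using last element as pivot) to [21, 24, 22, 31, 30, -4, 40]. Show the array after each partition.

Partition 1: pivot=40 at index 6 -> [21, 24, 22, 31, 30, -4, 40]
Partition 2: pivot=-4 at index 0 -> [-4, 24, 22, 31, 30, 21, 40]
Partition 3: pivot=21 at index 1 -> [-4, 21, 22, 31, 30, 24, 40]
Partition 4: pivot=24 at index 3 -> [-4, 21, 22, 24, 30, 31, 40]
Partition 5: pivot=31 at index 5 -> [-4, 21, 22, 24, 30, 31, 40]


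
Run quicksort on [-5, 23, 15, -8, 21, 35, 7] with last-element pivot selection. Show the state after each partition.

Partition 1: pivot=7 at index 2 -> [-5, -8, 7, 23, 21, 35, 15]
Partition 2: pivot=-8 at index 0 -> [-8, -5, 7, 23, 21, 35, 15]
Partition 3: pivot=15 at index 3 -> [-8, -5, 7, 15, 21, 35, 23]
Partition 4: pivot=23 at index 5 -> [-8, -5, 7, 15, 21, 23, 35]


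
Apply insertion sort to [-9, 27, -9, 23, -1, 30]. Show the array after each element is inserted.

First element -9 is already 'sorted'
Insert 27: shifted 0 elements -> [-9, 27, -9, 23, -1, 30]
Insert -9: shifted 1 elements -> [-9, -9, 27, 23, -1, 30]
Insert 23: shifted 1 elements -> [-9, -9, 23, 27, -1, 30]
Insert -1: shifted 2 elements -> [-9, -9, -1, 23, 27, 30]
Insert 30: shifted 0 elements -> [-9, -9, -1, 23, 27, 30]


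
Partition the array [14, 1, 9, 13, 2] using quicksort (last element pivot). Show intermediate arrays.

Partition 1: pivot=2 at index 1 -> [1, 2, 9, 13, 14]
Partition 2: pivot=14 at index 4 -> [1, 2, 9, 13, 14]
Partition 3: pivot=13 at index 3 -> [1, 2, 9, 13, 14]


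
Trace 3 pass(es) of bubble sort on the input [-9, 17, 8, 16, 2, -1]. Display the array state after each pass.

After pass 1: [-9, 8, 16, 2, -1, 17] (4 swaps)
After pass 2: [-9, 8, 2, -1, 16, 17] (2 swaps)
After pass 3: [-9, 2, -1, 8, 16, 17] (2 swaps)
Total swaps: 8


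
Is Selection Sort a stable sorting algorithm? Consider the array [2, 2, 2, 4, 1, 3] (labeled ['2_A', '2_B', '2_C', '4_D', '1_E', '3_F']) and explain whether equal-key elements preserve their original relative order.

Trace Selection Sort on the labeled array (the key is the number; the letter only tracks identity):
  Pass 1: minimum of unsorted part is 1_E at index 4; swap it with 2_A at index 0 -> [1_E, 2_B, 2_C, 4_D, 2_A, 3_F]
  Pass 2: minimum 2_B is already at index 1; no swap -> [1_E, 2_B, 2_C, 4_D, 2_A, 3_F]
  Pass 3: minimum 2_C is already at index 2; no swap -> [1_E, 2_B, 2_C, 4_D, 2_A, 3_F]
  Pass 4: minimum of unsorted part is 2_A at index 4; swap it with 4_D at index 3 -> [1_E, 2_B, 2_C, 2_A, 4_D, 3_F]
  Pass 5: minimum of unsorted part is 3_F at index 5; swap it with 4_D at index 4 -> [1_E, 2_B, 2_C, 2_A, 3_F, 4_D]
Final order: [1_E, 2_B, 2_C, 2_A, 3_F, 4_D]
Equal keys:
  value 2: originally 2_A, 2_B, 2_C; after sorting 2_B, 2_C, 2_A -> order changed
Equal keys were reordered, so Selection Sort is not stable: the long-range swap that moves the minimum into place can carry an element past an equal key. (One such input is enough; an unstable sort may happen to preserve order on other inputs, but it gives no guarantee.)
Answer: Not stable


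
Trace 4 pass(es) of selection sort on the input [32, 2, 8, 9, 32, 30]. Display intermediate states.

Pass 1: Select minimum 2 at index 1, swap -> [2, 32, 8, 9, 32, 30]
Pass 2: Select minimum 8 at index 2, swap -> [2, 8, 32, 9, 32, 30]
Pass 3: Select minimum 9 at index 3, swap -> [2, 8, 9, 32, 32, 30]
Pass 4: Select minimum 30 at index 5, swap -> [2, 8, 9, 30, 32, 32]


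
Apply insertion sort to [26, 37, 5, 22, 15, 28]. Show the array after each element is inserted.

First element 26 is already 'sorted'
Insert 37: shifted 0 elements -> [26, 37, 5, 22, 15, 28]
Insert 5: shifted 2 elements -> [5, 26, 37, 22, 15, 28]
Insert 22: shifted 2 elements -> [5, 22, 26, 37, 15, 28]
Insert 15: shifted 3 elements -> [5, 15, 22, 26, 37, 28]
Insert 28: shifted 1 elements -> [5, 15, 22, 26, 28, 37]


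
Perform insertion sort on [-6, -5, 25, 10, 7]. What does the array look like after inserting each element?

First element -6 is already 'sorted'
Insert -5: shifted 0 elements -> [-6, -5, 25, 10, 7]
Insert 25: shifted 0 elements -> [-6, -5, 25, 10, 7]
Insert 10: shifted 1 elements -> [-6, -5, 10, 25, 7]
Insert 7: shifted 2 elements -> [-6, -5, 7, 10, 25]


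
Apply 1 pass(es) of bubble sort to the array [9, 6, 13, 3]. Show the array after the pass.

After pass 1: [6, 9, 3, 13] (2 swaps)
Total swaps: 2


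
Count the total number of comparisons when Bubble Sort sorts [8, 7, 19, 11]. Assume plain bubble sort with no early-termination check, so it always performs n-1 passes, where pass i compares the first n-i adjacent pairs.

Pass 1: compare adjacent pairs (0,1)..(2,3) = 3 comparison(s), 2 swap(s) -> [7, 8, 11, 19]
Pass 2: compare adjacent pairs (0,1)..(1,2) = 2 comparison(s), 0 swap(s) -> [7, 8, 11, 19]
Pass 3: compare adjacent pairs (0,1)..(0,1) = 1 comparison(s), 0 swap(s) -> [7, 8, 11, 19]
Total comparisons: 3 + 2 + 1 = 6


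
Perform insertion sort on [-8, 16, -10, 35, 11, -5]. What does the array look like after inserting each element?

First element -8 is already 'sorted'
Insert 16: shifted 0 elements -> [-8, 16, -10, 35, 11, -5]
Insert -10: shifted 2 elements -> [-10, -8, 16, 35, 11, -5]
Insert 35: shifted 0 elements -> [-10, -8, 16, 35, 11, -5]
Insert 11: shifted 2 elements -> [-10, -8, 11, 16, 35, -5]
Insert -5: shifted 3 elements -> [-10, -8, -5, 11, 16, 35]


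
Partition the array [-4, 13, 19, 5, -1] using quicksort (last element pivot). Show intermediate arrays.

Partition 1: pivot=-1 at index 1 -> [-4, -1, 19, 5, 13]
Partition 2: pivot=13 at index 3 -> [-4, -1, 5, 13, 19]


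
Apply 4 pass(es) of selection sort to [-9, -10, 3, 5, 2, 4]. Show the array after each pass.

Pass 1: Select minimum -10 at index 1, swap -> [-10, -9, 3, 5, 2, 4]
Pass 2: Select minimum -9 at index 1, swap -> [-10, -9, 3, 5, 2, 4]
Pass 3: Select minimum 2 at index 4, swap -> [-10, -9, 2, 5, 3, 4]
Pass 4: Select minimum 3 at index 4, swap -> [-10, -9, 2, 3, 5, 4]


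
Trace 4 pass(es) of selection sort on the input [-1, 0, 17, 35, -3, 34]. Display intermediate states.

Pass 1: Select minimum -3 at index 4, swap -> [-3, 0, 17, 35, -1, 34]
Pass 2: Select minimum -1 at index 4, swap -> [-3, -1, 17, 35, 0, 34]
Pass 3: Select minimum 0 at index 4, swap -> [-3, -1, 0, 35, 17, 34]
Pass 4: Select minimum 17 at index 4, swap -> [-3, -1, 0, 17, 35, 34]


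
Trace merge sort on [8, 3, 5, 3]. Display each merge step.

Divide and conquer:
  Merge [8] + [3] -> [3, 8]
  Merge [5] + [3] -> [3, 5]
  Merge [3, 8] + [3, 5] -> [3, 3, 5, 8]


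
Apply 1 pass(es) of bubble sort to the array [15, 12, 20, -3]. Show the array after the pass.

After pass 1: [12, 15, -3, 20] (2 swaps)
Total swaps: 2


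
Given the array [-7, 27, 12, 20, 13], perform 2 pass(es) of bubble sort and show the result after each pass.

After pass 1: [-7, 12, 20, 13, 27] (3 swaps)
After pass 2: [-7, 12, 13, 20, 27] (1 swaps)
Total swaps: 4


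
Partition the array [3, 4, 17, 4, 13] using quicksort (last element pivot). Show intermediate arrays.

Partition 1: pivot=13 at index 3 -> [3, 4, 4, 13, 17]
Partition 2: pivot=4 at index 2 -> [3, 4, 4, 13, 17]
Partition 3: pivot=4 at index 1 -> [3, 4, 4, 13, 17]


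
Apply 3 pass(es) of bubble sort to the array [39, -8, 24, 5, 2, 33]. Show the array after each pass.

After pass 1: [-8, 24, 5, 2, 33, 39] (5 swaps)
After pass 2: [-8, 5, 2, 24, 33, 39] (2 swaps)
After pass 3: [-8, 2, 5, 24, 33, 39] (1 swaps)
Total swaps: 8


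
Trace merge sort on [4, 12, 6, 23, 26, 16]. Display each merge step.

Divide and conquer:
  Merge [12] + [6] -> [6, 12]
  Merge [4] + [6, 12] -> [4, 6, 12]
  Merge [26] + [16] -> [16, 26]
  Merge [23] + [16, 26] -> [16, 23, 26]
  Merge [4, 6, 12] + [16, 23, 26] -> [4, 6, 12, 16, 23, 26]


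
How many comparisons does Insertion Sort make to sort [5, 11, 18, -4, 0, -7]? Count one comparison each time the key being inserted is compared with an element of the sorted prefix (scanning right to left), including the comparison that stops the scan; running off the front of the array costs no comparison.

Insert 11: 5 <= 11 (stop) = 1 comparison(s) -> [5, 11, 18, -4, 0, -7]
Insert 18: 11 <= 18 (stop) = 1 comparison(s) -> [5, 11, 18, -4, 0, -7]
Insert -4: 18 > -4 (shift), 11 > -4 (shift), 5 > -4 (shift), reached front = 3 comparison(s) -> [-4, 5, 11, 18, 0, -7]
Insert 0: 18 > 0 (shift), 11 > 0 (shift), 5 > 0 (shift), -4 <= 0 (stop) = 4 comparison(s) -> [-4, 0, 5, 11, 18, -7]
Insert -7: 18 > -7 (shift), 11 > -7 (shift), 5 > -7 (shift), 0 > -7 (shift), -4 > -7 (shift), reached front = 5 comparison(s) -> [-7, -4, 0, 5, 11, 18]
Total comparisons: 1 + 1 + 3 + 4 + 5 = 14


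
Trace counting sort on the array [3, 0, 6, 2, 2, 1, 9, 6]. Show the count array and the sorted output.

Count array: [1, 1, 2, 1, 0, 0, 2, 0, 0, 1]
(count[i] = number of elements equal to i)
Cumulative count: [1, 2, 4, 5, 5, 5, 7, 7, 7, 8]
Sorted: [0, 1, 2, 2, 3, 6, 6, 9]


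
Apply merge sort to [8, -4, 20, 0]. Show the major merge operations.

Divide and conquer:
  Merge [8] + [-4] -> [-4, 8]
  Merge [20] + [0] -> [0, 20]
  Merge [-4, 8] + [0, 20] -> [-4, 0, 8, 20]


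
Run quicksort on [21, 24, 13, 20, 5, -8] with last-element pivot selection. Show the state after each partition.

Partition 1: pivot=-8 at index 0 -> [-8, 24, 13, 20, 5, 21]
Partition 2: pivot=21 at index 4 -> [-8, 13, 20, 5, 21, 24]
Partition 3: pivot=5 at index 1 -> [-8, 5, 20, 13, 21, 24]
Partition 4: pivot=13 at index 2 -> [-8, 5, 13, 20, 21, 24]


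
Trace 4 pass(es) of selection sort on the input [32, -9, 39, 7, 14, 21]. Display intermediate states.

Pass 1: Select minimum -9 at index 1, swap -> [-9, 32, 39, 7, 14, 21]
Pass 2: Select minimum 7 at index 3, swap -> [-9, 7, 39, 32, 14, 21]
Pass 3: Select minimum 14 at index 4, swap -> [-9, 7, 14, 32, 39, 21]
Pass 4: Select minimum 21 at index 5, swap -> [-9, 7, 14, 21, 39, 32]


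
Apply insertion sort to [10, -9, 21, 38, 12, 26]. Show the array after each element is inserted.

First element 10 is already 'sorted'
Insert -9: shifted 1 elements -> [-9, 10, 21, 38, 12, 26]
Insert 21: shifted 0 elements -> [-9, 10, 21, 38, 12, 26]
Insert 38: shifted 0 elements -> [-9, 10, 21, 38, 12, 26]
Insert 12: shifted 2 elements -> [-9, 10, 12, 21, 38, 26]
Insert 26: shifted 1 elements -> [-9, 10, 12, 21, 26, 38]


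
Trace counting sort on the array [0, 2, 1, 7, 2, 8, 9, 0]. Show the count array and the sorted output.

Count array: [2, 1, 2, 0, 0, 0, 0, 1, 1, 1]
(count[i] = number of elements equal to i)
Cumulative count: [2, 3, 5, 5, 5, 5, 5, 6, 7, 8]
Sorted: [0, 0, 1, 2, 2, 7, 8, 9]


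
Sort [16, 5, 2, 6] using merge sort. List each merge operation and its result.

Divide and conquer:
  Merge [16] + [5] -> [5, 16]
  Merge [2] + [6] -> [2, 6]
  Merge [5, 16] + [2, 6] -> [2, 5, 6, 16]


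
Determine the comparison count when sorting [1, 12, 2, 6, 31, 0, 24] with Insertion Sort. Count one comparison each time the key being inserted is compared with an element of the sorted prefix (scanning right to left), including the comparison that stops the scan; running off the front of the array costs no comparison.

Insert 12: 1 <= 12 (stop) = 1 comparison(s) -> [1, 12, 2, 6, 31, 0, 24]
Insert 2: 12 > 2 (shift), 1 <= 2 (stop) = 2 comparison(s) -> [1, 2, 12, 6, 31, 0, 24]
Insert 6: 12 > 6 (shift), 2 <= 6 (stop) = 2 comparison(s) -> [1, 2, 6, 12, 31, 0, 24]
Insert 31: 12 <= 31 (stop) = 1 comparison(s) -> [1, 2, 6, 12, 31, 0, 24]
Insert 0: 31 > 0 (shift), 12 > 0 (shift), 6 > 0 (shift), 2 > 0 (shift), 1 > 0 (shift), reached front = 5 comparison(s) -> [0, 1, 2, 6, 12, 31, 24]
Insert 24: 31 > 24 (shift), 12 <= 24 (stop) = 2 comparison(s) -> [0, 1, 2, 6, 12, 24, 31]
Total comparisons: 1 + 2 + 2 + 1 + 5 + 2 = 13


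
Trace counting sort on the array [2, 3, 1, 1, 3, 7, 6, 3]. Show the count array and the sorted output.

Count array: [0, 2, 1, 3, 0, 0, 1, 1]
(count[i] = number of elements equal to i)
Cumulative count: [0, 2, 3, 6, 6, 6, 7, 8]
Sorted: [1, 1, 2, 3, 3, 3, 6, 7]


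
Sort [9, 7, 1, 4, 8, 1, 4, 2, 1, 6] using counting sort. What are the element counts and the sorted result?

Count array: [0, 3, 1, 0, 2, 0, 1, 1, 1, 1]
(count[i] = number of elements equal to i)
Cumulative count: [0, 3, 4, 4, 6, 6, 7, 8, 9, 10]
Sorted: [1, 1, 1, 2, 4, 4, 6, 7, 8, 9]


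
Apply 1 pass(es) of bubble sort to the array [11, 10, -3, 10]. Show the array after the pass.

After pass 1: [10, -3, 10, 11] (3 swaps)
Total swaps: 3


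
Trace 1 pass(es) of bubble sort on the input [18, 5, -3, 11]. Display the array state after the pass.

After pass 1: [5, -3, 11, 18] (3 swaps)
Total swaps: 3


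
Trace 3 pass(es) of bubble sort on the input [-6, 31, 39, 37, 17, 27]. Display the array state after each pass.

After pass 1: [-6, 31, 37, 17, 27, 39] (3 swaps)
After pass 2: [-6, 31, 17, 27, 37, 39] (2 swaps)
After pass 3: [-6, 17, 27, 31, 37, 39] (2 swaps)
Total swaps: 7


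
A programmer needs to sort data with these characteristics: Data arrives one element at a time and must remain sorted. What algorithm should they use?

Best choice: Insertion sort
Reason: Insertion sort naturally handles online/streaming input by inserting each new element into sorted position


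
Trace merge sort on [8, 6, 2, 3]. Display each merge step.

Divide and conquer:
  Merge [8] + [6] -> [6, 8]
  Merge [2] + [3] -> [2, 3]
  Merge [6, 8] + [2, 3] -> [2, 3, 6, 8]


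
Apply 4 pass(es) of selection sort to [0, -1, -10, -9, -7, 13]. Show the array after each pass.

Pass 1: Select minimum -10 at index 2, swap -> [-10, -1, 0, -9, -7, 13]
Pass 2: Select minimum -9 at index 3, swap -> [-10, -9, 0, -1, -7, 13]
Pass 3: Select minimum -7 at index 4, swap -> [-10, -9, -7, -1, 0, 13]
Pass 4: Select minimum -1 at index 3, swap -> [-10, -9, -7, -1, 0, 13]


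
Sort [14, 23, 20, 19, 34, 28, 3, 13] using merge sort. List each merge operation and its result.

Divide and conquer:
  Merge [14] + [23] -> [14, 23]
  Merge [20] + [19] -> [19, 20]
  Merge [14, 23] + [19, 20] -> [14, 19, 20, 23]
  Merge [34] + [28] -> [28, 34]
  Merge [3] + [13] -> [3, 13]
  Merge [28, 34] + [3, 13] -> [3, 13, 28, 34]
  Merge [14, 19, 20, 23] + [3, 13, 28, 34] -> [3, 13, 14, 19, 20, 23, 28, 34]


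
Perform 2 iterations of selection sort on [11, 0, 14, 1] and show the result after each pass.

Pass 1: Select minimum 0 at index 1, swap -> [0, 11, 14, 1]
Pass 2: Select minimum 1 at index 3, swap -> [0, 1, 14, 11]


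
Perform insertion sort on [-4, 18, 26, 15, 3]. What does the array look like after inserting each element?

First element -4 is already 'sorted'
Insert 18: shifted 0 elements -> [-4, 18, 26, 15, 3]
Insert 26: shifted 0 elements -> [-4, 18, 26, 15, 3]
Insert 15: shifted 2 elements -> [-4, 15, 18, 26, 3]
Insert 3: shifted 3 elements -> [-4, 3, 15, 18, 26]


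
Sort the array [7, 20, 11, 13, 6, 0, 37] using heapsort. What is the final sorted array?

Build heap: [37, 20, 11, 13, 6, 0, 7]
Extract 37: [20, 13, 11, 7, 6, 0, 37]
Extract 20: [13, 7, 11, 0, 6, 20, 37]
Extract 13: [11, 7, 6, 0, 13, 20, 37]
Extract 11: [7, 0, 6, 11, 13, 20, 37]
Extract 7: [6, 0, 7, 11, 13, 20, 37]
Extract 6: [0, 6, 7, 11, 13, 20, 37]


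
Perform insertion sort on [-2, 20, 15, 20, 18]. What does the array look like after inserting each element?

First element -2 is already 'sorted'
Insert 20: shifted 0 elements -> [-2, 20, 15, 20, 18]
Insert 15: shifted 1 elements -> [-2, 15, 20, 20, 18]
Insert 20: shifted 0 elements -> [-2, 15, 20, 20, 18]
Insert 18: shifted 2 elements -> [-2, 15, 18, 20, 20]


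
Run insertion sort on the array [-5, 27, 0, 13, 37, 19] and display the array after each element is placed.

First element -5 is already 'sorted'
Insert 27: shifted 0 elements -> [-5, 27, 0, 13, 37, 19]
Insert 0: shifted 1 elements -> [-5, 0, 27, 13, 37, 19]
Insert 13: shifted 1 elements -> [-5, 0, 13, 27, 37, 19]
Insert 37: shifted 0 elements -> [-5, 0, 13, 27, 37, 19]
Insert 19: shifted 2 elements -> [-5, 0, 13, 19, 27, 37]


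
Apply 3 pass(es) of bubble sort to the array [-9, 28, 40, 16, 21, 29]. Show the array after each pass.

After pass 1: [-9, 28, 16, 21, 29, 40] (3 swaps)
After pass 2: [-9, 16, 21, 28, 29, 40] (2 swaps)
After pass 3: [-9, 16, 21, 28, 29, 40] (0 swaps)
Total swaps: 5


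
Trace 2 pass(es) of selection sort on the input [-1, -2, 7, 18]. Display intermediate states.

Pass 1: Select minimum -2 at index 1, swap -> [-2, -1, 7, 18]
Pass 2: Select minimum -1 at index 1, swap -> [-2, -1, 7, 18]


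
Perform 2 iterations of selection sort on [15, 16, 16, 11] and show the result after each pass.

Pass 1: Select minimum 11 at index 3, swap -> [11, 16, 16, 15]
Pass 2: Select minimum 15 at index 3, swap -> [11, 15, 16, 16]


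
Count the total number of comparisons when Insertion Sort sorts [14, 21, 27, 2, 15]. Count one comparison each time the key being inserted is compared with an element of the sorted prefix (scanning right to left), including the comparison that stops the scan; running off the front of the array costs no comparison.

Insert 21: 14 <= 21 (stop) = 1 comparison(s) -> [14, 21, 27, 2, 15]
Insert 27: 21 <= 27 (stop) = 1 comparison(s) -> [14, 21, 27, 2, 15]
Insert 2: 27 > 2 (shift), 21 > 2 (shift), 14 > 2 (shift), reached front = 3 comparison(s) -> [2, 14, 21, 27, 15]
Insert 15: 27 > 15 (shift), 21 > 15 (shift), 14 <= 15 (stop) = 3 comparison(s) -> [2, 14, 15, 21, 27]
Total comparisons: 1 + 1 + 3 + 3 = 8


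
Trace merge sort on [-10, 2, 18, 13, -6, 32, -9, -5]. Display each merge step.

Divide and conquer:
  Merge [-10] + [2] -> [-10, 2]
  Merge [18] + [13] -> [13, 18]
  Merge [-10, 2] + [13, 18] -> [-10, 2, 13, 18]
  Merge [-6] + [32] -> [-6, 32]
  Merge [-9] + [-5] -> [-9, -5]
  Merge [-6, 32] + [-9, -5] -> [-9, -6, -5, 32]
  Merge [-10, 2, 13, 18] + [-9, -6, -5, 32] -> [-10, -9, -6, -5, 2, 13, 18, 32]


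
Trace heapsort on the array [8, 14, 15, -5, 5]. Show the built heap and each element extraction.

Build heap: [15, 14, 8, -5, 5]
Extract 15: [14, 5, 8, -5, 15]
Extract 14: [8, 5, -5, 14, 15]
Extract 8: [5, -5, 8, 14, 15]
Extract 5: [-5, 5, 8, 14, 15]


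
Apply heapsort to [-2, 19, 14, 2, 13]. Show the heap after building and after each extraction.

Build heap: [19, 13, 14, 2, -2]
Extract 19: [14, 13, -2, 2, 19]
Extract 14: [13, 2, -2, 14, 19]
Extract 13: [2, -2, 13, 14, 19]
Extract 2: [-2, 2, 13, 14, 19]


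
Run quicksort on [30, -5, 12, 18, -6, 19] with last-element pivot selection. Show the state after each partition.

Partition 1: pivot=19 at index 4 -> [-5, 12, 18, -6, 19, 30]
Partition 2: pivot=-6 at index 0 -> [-6, 12, 18, -5, 19, 30]
Partition 3: pivot=-5 at index 1 -> [-6, -5, 18, 12, 19, 30]
Partition 4: pivot=12 at index 2 -> [-6, -5, 12, 18, 19, 30]


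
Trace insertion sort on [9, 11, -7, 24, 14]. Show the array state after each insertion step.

First element 9 is already 'sorted'
Insert 11: shifted 0 elements -> [9, 11, -7, 24, 14]
Insert -7: shifted 2 elements -> [-7, 9, 11, 24, 14]
Insert 24: shifted 0 elements -> [-7, 9, 11, 24, 14]
Insert 14: shifted 1 elements -> [-7, 9, 11, 14, 24]


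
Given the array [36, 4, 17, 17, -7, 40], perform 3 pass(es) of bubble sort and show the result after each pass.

After pass 1: [4, 17, 17, -7, 36, 40] (4 swaps)
After pass 2: [4, 17, -7, 17, 36, 40] (1 swaps)
After pass 3: [4, -7, 17, 17, 36, 40] (1 swaps)
Total swaps: 6


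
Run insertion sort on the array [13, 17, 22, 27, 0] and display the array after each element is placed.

First element 13 is already 'sorted'
Insert 17: shifted 0 elements -> [13, 17, 22, 27, 0]
Insert 22: shifted 0 elements -> [13, 17, 22, 27, 0]
Insert 27: shifted 0 elements -> [13, 17, 22, 27, 0]
Insert 0: shifted 4 elements -> [0, 13, 17, 22, 27]


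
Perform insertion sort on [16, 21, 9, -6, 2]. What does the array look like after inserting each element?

First element 16 is already 'sorted'
Insert 21: shifted 0 elements -> [16, 21, 9, -6, 2]
Insert 9: shifted 2 elements -> [9, 16, 21, -6, 2]
Insert -6: shifted 3 elements -> [-6, 9, 16, 21, 2]
Insert 2: shifted 3 elements -> [-6, 2, 9, 16, 21]


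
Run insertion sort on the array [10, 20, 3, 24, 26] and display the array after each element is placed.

First element 10 is already 'sorted'
Insert 20: shifted 0 elements -> [10, 20, 3, 24, 26]
Insert 3: shifted 2 elements -> [3, 10, 20, 24, 26]
Insert 24: shifted 0 elements -> [3, 10, 20, 24, 26]
Insert 26: shifted 0 elements -> [3, 10, 20, 24, 26]


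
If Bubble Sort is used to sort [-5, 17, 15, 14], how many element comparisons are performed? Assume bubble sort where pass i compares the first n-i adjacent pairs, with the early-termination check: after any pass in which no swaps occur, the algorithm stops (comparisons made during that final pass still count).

Pass 1: compare adjacent pairs (0,1)..(2,3) = 3 comparison(s), 2 swap(s) -> [-5, 15, 14, 17]
Pass 2: compare adjacent pairs (0,1)..(1,2) = 2 comparison(s), 1 swap(s) -> [-5, 14, 15, 17]
Pass 3: compare adjacent pairs (0,1)..(0,1) = 1 comparison(s), 0 swap(s) -> [-5, 14, 15, 17]
No swaps in this pass, so bubble sort stops here.
Total comparisons: 3 + 2 + 1 = 6


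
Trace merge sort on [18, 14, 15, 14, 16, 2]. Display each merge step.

Divide and conquer:
  Merge [14] + [15] -> [14, 15]
  Merge [18] + [14, 15] -> [14, 15, 18]
  Merge [16] + [2] -> [2, 16]
  Merge [14] + [2, 16] -> [2, 14, 16]
  Merge [14, 15, 18] + [2, 14, 16] -> [2, 14, 14, 15, 16, 18]


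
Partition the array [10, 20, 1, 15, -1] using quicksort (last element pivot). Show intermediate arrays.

Partition 1: pivot=-1 at index 0 -> [-1, 20, 1, 15, 10]
Partition 2: pivot=10 at index 2 -> [-1, 1, 10, 15, 20]
Partition 3: pivot=20 at index 4 -> [-1, 1, 10, 15, 20]


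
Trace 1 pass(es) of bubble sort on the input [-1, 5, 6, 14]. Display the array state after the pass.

After pass 1: [-1, 5, 6, 14] (0 swaps)
Total swaps: 0


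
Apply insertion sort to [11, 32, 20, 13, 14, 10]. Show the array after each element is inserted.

First element 11 is already 'sorted'
Insert 32: shifted 0 elements -> [11, 32, 20, 13, 14, 10]
Insert 20: shifted 1 elements -> [11, 20, 32, 13, 14, 10]
Insert 13: shifted 2 elements -> [11, 13, 20, 32, 14, 10]
Insert 14: shifted 2 elements -> [11, 13, 14, 20, 32, 10]
Insert 10: shifted 5 elements -> [10, 11, 13, 14, 20, 32]


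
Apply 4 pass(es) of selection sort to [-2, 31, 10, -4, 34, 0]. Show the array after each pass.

Pass 1: Select minimum -4 at index 3, swap -> [-4, 31, 10, -2, 34, 0]
Pass 2: Select minimum -2 at index 3, swap -> [-4, -2, 10, 31, 34, 0]
Pass 3: Select minimum 0 at index 5, swap -> [-4, -2, 0, 31, 34, 10]
Pass 4: Select minimum 10 at index 5, swap -> [-4, -2, 0, 10, 34, 31]


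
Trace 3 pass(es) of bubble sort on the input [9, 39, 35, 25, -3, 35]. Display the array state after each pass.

After pass 1: [9, 35, 25, -3, 35, 39] (4 swaps)
After pass 2: [9, 25, -3, 35, 35, 39] (2 swaps)
After pass 3: [9, -3, 25, 35, 35, 39] (1 swaps)
Total swaps: 7


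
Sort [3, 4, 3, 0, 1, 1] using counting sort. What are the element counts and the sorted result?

Count array: [1, 2, 0, 2, 1]
(count[i] = number of elements equal to i)
Cumulative count: [1, 3, 3, 5, 6]
Sorted: [0, 1, 1, 3, 3, 4]


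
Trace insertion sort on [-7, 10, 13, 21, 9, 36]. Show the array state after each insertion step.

First element -7 is already 'sorted'
Insert 10: shifted 0 elements -> [-7, 10, 13, 21, 9, 36]
Insert 13: shifted 0 elements -> [-7, 10, 13, 21, 9, 36]
Insert 21: shifted 0 elements -> [-7, 10, 13, 21, 9, 36]
Insert 9: shifted 3 elements -> [-7, 9, 10, 13, 21, 36]
Insert 36: shifted 0 elements -> [-7, 9, 10, 13, 21, 36]


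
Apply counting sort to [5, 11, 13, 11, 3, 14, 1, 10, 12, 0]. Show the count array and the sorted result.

Count array: [1, 1, 0, 1, 0, 1, 0, 0, 0, 0, 1, 2, 1, 1, 1]
(count[i] = number of elements equal to i)
Cumulative count: [1, 2, 2, 3, 3, 4, 4, 4, 4, 4, 5, 7, 8, 9, 10]
Sorted: [0, 1, 3, 5, 10, 11, 11, 12, 13, 14]


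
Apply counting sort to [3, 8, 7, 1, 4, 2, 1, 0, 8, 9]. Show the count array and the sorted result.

Count array: [1, 2, 1, 1, 1, 0, 0, 1, 2, 1]
(count[i] = number of elements equal to i)
Cumulative count: [1, 3, 4, 5, 6, 6, 6, 7, 9, 10]
Sorted: [0, 1, 1, 2, 3, 4, 7, 8, 8, 9]


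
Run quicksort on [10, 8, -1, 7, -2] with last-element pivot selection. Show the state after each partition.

Partition 1: pivot=-2 at index 0 -> [-2, 8, -1, 7, 10]
Partition 2: pivot=10 at index 4 -> [-2, 8, -1, 7, 10]
Partition 3: pivot=7 at index 2 -> [-2, -1, 7, 8, 10]


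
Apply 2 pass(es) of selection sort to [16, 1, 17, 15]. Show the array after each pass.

Pass 1: Select minimum 1 at index 1, swap -> [1, 16, 17, 15]
Pass 2: Select minimum 15 at index 3, swap -> [1, 15, 17, 16]


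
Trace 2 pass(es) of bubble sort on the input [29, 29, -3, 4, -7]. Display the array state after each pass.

After pass 1: [29, -3, 4, -7, 29] (3 swaps)
After pass 2: [-3, 4, -7, 29, 29] (3 swaps)
Total swaps: 6


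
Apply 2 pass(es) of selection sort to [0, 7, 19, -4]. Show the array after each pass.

Pass 1: Select minimum -4 at index 3, swap -> [-4, 7, 19, 0]
Pass 2: Select minimum 0 at index 3, swap -> [-4, 0, 19, 7]


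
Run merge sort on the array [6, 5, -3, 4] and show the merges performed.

Divide and conquer:
  Merge [6] + [5] -> [5, 6]
  Merge [-3] + [4] -> [-3, 4]
  Merge [5, 6] + [-3, 4] -> [-3, 4, 5, 6]


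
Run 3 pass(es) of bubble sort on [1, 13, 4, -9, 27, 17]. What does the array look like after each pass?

After pass 1: [1, 4, -9, 13, 17, 27] (3 swaps)
After pass 2: [1, -9, 4, 13, 17, 27] (1 swaps)
After pass 3: [-9, 1, 4, 13, 17, 27] (1 swaps)
Total swaps: 5


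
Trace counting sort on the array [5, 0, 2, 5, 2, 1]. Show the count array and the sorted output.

Count array: [1, 1, 2, 0, 0, 2]
(count[i] = number of elements equal to i)
Cumulative count: [1, 2, 4, 4, 4, 6]
Sorted: [0, 1, 2, 2, 5, 5]


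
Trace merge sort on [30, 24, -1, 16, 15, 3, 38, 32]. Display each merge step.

Divide and conquer:
  Merge [30] + [24] -> [24, 30]
  Merge [-1] + [16] -> [-1, 16]
  Merge [24, 30] + [-1, 16] -> [-1, 16, 24, 30]
  Merge [15] + [3] -> [3, 15]
  Merge [38] + [32] -> [32, 38]
  Merge [3, 15] + [32, 38] -> [3, 15, 32, 38]
  Merge [-1, 16, 24, 30] + [3, 15, 32, 38] -> [-1, 3, 15, 16, 24, 30, 32, 38]


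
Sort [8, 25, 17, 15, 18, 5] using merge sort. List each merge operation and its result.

Divide and conquer:
  Merge [25] + [17] -> [17, 25]
  Merge [8] + [17, 25] -> [8, 17, 25]
  Merge [18] + [5] -> [5, 18]
  Merge [15] + [5, 18] -> [5, 15, 18]
  Merge [8, 17, 25] + [5, 15, 18] -> [5, 8, 15, 17, 18, 25]


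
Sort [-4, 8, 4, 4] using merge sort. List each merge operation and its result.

Divide and conquer:
  Merge [-4] + [8] -> [-4, 8]
  Merge [4] + [4] -> [4, 4]
  Merge [-4, 8] + [4, 4] -> [-4, 4, 4, 8]


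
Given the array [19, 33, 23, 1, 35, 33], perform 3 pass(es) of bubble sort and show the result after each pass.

After pass 1: [19, 23, 1, 33, 33, 35] (3 swaps)
After pass 2: [19, 1, 23, 33, 33, 35] (1 swaps)
After pass 3: [1, 19, 23, 33, 33, 35] (1 swaps)
Total swaps: 5


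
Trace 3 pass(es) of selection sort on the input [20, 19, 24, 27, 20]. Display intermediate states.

Pass 1: Select minimum 19 at index 1, swap -> [19, 20, 24, 27, 20]
Pass 2: Select minimum 20 at index 1, swap -> [19, 20, 24, 27, 20]
Pass 3: Select minimum 20 at index 4, swap -> [19, 20, 20, 27, 24]


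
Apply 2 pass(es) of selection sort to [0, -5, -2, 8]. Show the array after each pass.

Pass 1: Select minimum -5 at index 1, swap -> [-5, 0, -2, 8]
Pass 2: Select minimum -2 at index 2, swap -> [-5, -2, 0, 8]


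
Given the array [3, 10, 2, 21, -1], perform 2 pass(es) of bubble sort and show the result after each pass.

After pass 1: [3, 2, 10, -1, 21] (2 swaps)
After pass 2: [2, 3, -1, 10, 21] (2 swaps)
Total swaps: 4


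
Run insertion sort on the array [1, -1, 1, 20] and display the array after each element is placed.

First element 1 is already 'sorted'
Insert -1: shifted 1 elements -> [-1, 1, 1, 20]
Insert 1: shifted 0 elements -> [-1, 1, 1, 20]
Insert 20: shifted 0 elements -> [-1, 1, 1, 20]


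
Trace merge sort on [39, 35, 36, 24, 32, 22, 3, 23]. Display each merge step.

Divide and conquer:
  Merge [39] + [35] -> [35, 39]
  Merge [36] + [24] -> [24, 36]
  Merge [35, 39] + [24, 36] -> [24, 35, 36, 39]
  Merge [32] + [22] -> [22, 32]
  Merge [3] + [23] -> [3, 23]
  Merge [22, 32] + [3, 23] -> [3, 22, 23, 32]
  Merge [24, 35, 36, 39] + [3, 22, 23, 32] -> [3, 22, 23, 24, 32, 35, 36, 39]


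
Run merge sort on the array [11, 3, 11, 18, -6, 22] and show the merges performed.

Divide and conquer:
  Merge [3] + [11] -> [3, 11]
  Merge [11] + [3, 11] -> [3, 11, 11]
  Merge [-6] + [22] -> [-6, 22]
  Merge [18] + [-6, 22] -> [-6, 18, 22]
  Merge [3, 11, 11] + [-6, 18, 22] -> [-6, 3, 11, 11, 18, 22]


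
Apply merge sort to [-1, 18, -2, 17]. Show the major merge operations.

Divide and conquer:
  Merge [-1] + [18] -> [-1, 18]
  Merge [-2] + [17] -> [-2, 17]
  Merge [-1, 18] + [-2, 17] -> [-2, -1, 17, 18]


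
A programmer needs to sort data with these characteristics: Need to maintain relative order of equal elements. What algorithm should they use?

Best choice: Merge sort or Insertion sort
Reason: Both are stable; quicksort and heapsort are not stable


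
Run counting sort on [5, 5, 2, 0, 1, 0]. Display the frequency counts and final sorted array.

Count array: [2, 1, 1, 0, 0, 2]
(count[i] = number of elements equal to i)
Cumulative count: [2, 3, 4, 4, 4, 6]
Sorted: [0, 0, 1, 2, 5, 5]


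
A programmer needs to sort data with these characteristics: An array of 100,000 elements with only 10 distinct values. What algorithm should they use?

Best choice: 3-way quicksort or Counting sort
Reason: 3-way (Dutch national flag) partitioning groups every copy of the pivot together, so with only d=10 distinct keys quicksort finishes in O(n log d) expected time, which is effectively linear; counting sort runs in O(n + k) where k is the size of the key range (not the number of distinct values), so it is linear when the 10 values are integers drawn from a small known range


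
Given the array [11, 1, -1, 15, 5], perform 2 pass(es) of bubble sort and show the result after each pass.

After pass 1: [1, -1, 11, 5, 15] (3 swaps)
After pass 2: [-1, 1, 5, 11, 15] (2 swaps)
Total swaps: 5


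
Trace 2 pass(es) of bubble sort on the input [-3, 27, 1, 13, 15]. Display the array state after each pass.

After pass 1: [-3, 1, 13, 15, 27] (3 swaps)
After pass 2: [-3, 1, 13, 15, 27] (0 swaps)
Total swaps: 3


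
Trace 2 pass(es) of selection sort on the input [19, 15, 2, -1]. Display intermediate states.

Pass 1: Select minimum -1 at index 3, swap -> [-1, 15, 2, 19]
Pass 2: Select minimum 2 at index 2, swap -> [-1, 2, 15, 19]


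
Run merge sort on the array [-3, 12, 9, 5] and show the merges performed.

Divide and conquer:
  Merge [-3] + [12] -> [-3, 12]
  Merge [9] + [5] -> [5, 9]
  Merge [-3, 12] + [5, 9] -> [-3, 5, 9, 12]


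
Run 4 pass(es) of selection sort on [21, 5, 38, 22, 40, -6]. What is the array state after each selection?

Pass 1: Select minimum -6 at index 5, swap -> [-6, 5, 38, 22, 40, 21]
Pass 2: Select minimum 5 at index 1, swap -> [-6, 5, 38, 22, 40, 21]
Pass 3: Select minimum 21 at index 5, swap -> [-6, 5, 21, 22, 40, 38]
Pass 4: Select minimum 22 at index 3, swap -> [-6, 5, 21, 22, 40, 38]


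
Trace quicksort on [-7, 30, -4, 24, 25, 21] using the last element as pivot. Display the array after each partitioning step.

Partition 1: pivot=21 at index 2 -> [-7, -4, 21, 24, 25, 30]
Partition 2: pivot=-4 at index 1 -> [-7, -4, 21, 24, 25, 30]
Partition 3: pivot=30 at index 5 -> [-7, -4, 21, 24, 25, 30]
Partition 4: pivot=25 at index 4 -> [-7, -4, 21, 24, 25, 30]


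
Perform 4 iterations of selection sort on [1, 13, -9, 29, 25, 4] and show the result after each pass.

Pass 1: Select minimum -9 at index 2, swap -> [-9, 13, 1, 29, 25, 4]
Pass 2: Select minimum 1 at index 2, swap -> [-9, 1, 13, 29, 25, 4]
Pass 3: Select minimum 4 at index 5, swap -> [-9, 1, 4, 29, 25, 13]
Pass 4: Select minimum 13 at index 5, swap -> [-9, 1, 4, 13, 25, 29]


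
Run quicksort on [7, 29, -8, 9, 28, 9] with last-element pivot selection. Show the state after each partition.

Partition 1: pivot=9 at index 3 -> [7, -8, 9, 9, 28, 29]
Partition 2: pivot=9 at index 2 -> [7, -8, 9, 9, 28, 29]
Partition 3: pivot=-8 at index 0 -> [-8, 7, 9, 9, 28, 29]
Partition 4: pivot=29 at index 5 -> [-8, 7, 9, 9, 28, 29]


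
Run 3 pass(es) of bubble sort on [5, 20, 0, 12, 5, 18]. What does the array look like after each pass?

After pass 1: [5, 0, 12, 5, 18, 20] (4 swaps)
After pass 2: [0, 5, 5, 12, 18, 20] (2 swaps)
After pass 3: [0, 5, 5, 12, 18, 20] (0 swaps)
Total swaps: 6


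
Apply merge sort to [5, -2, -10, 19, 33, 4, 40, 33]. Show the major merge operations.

Divide and conquer:
  Merge [5] + [-2] -> [-2, 5]
  Merge [-10] + [19] -> [-10, 19]
  Merge [-2, 5] + [-10, 19] -> [-10, -2, 5, 19]
  Merge [33] + [4] -> [4, 33]
  Merge [40] + [33] -> [33, 40]
  Merge [4, 33] + [33, 40] -> [4, 33, 33, 40]
  Merge [-10, -2, 5, 19] + [4, 33, 33, 40] -> [-10, -2, 4, 5, 19, 33, 33, 40]


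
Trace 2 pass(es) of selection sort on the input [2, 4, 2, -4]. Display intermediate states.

Pass 1: Select minimum -4 at index 3, swap -> [-4, 4, 2, 2]
Pass 2: Select minimum 2 at index 2, swap -> [-4, 2, 4, 2]


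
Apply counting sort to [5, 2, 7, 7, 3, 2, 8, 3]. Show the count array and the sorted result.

Count array: [0, 0, 2, 2, 0, 1, 0, 2, 1]
(count[i] = number of elements equal to i)
Cumulative count: [0, 0, 2, 4, 4, 5, 5, 7, 8]
Sorted: [2, 2, 3, 3, 5, 7, 7, 8]


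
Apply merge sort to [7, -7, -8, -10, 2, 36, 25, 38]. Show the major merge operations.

Divide and conquer:
  Merge [7] + [-7] -> [-7, 7]
  Merge [-8] + [-10] -> [-10, -8]
  Merge [-7, 7] + [-10, -8] -> [-10, -8, -7, 7]
  Merge [2] + [36] -> [2, 36]
  Merge [25] + [38] -> [25, 38]
  Merge [2, 36] + [25, 38] -> [2, 25, 36, 38]
  Merge [-10, -8, -7, 7] + [2, 25, 36, 38] -> [-10, -8, -7, 2, 7, 25, 36, 38]


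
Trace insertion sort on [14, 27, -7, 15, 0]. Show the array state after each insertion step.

First element 14 is already 'sorted'
Insert 27: shifted 0 elements -> [14, 27, -7, 15, 0]
Insert -7: shifted 2 elements -> [-7, 14, 27, 15, 0]
Insert 15: shifted 1 elements -> [-7, 14, 15, 27, 0]
Insert 0: shifted 3 elements -> [-7, 0, 14, 15, 27]


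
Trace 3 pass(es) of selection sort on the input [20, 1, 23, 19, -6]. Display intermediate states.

Pass 1: Select minimum -6 at index 4, swap -> [-6, 1, 23, 19, 20]
Pass 2: Select minimum 1 at index 1, swap -> [-6, 1, 23, 19, 20]
Pass 3: Select minimum 19 at index 3, swap -> [-6, 1, 19, 23, 20]


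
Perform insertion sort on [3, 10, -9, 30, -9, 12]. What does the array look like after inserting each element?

First element 3 is already 'sorted'
Insert 10: shifted 0 elements -> [3, 10, -9, 30, -9, 12]
Insert -9: shifted 2 elements -> [-9, 3, 10, 30, -9, 12]
Insert 30: shifted 0 elements -> [-9, 3, 10, 30, -9, 12]
Insert -9: shifted 3 elements -> [-9, -9, 3, 10, 30, 12]
Insert 12: shifted 1 elements -> [-9, -9, 3, 10, 12, 30]


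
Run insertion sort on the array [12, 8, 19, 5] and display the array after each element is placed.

First element 12 is already 'sorted'
Insert 8: shifted 1 elements -> [8, 12, 19, 5]
Insert 19: shifted 0 elements -> [8, 12, 19, 5]
Insert 5: shifted 3 elements -> [5, 8, 12, 19]


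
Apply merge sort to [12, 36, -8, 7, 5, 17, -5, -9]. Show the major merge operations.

Divide and conquer:
  Merge [12] + [36] -> [12, 36]
  Merge [-8] + [7] -> [-8, 7]
  Merge [12, 36] + [-8, 7] -> [-8, 7, 12, 36]
  Merge [5] + [17] -> [5, 17]
  Merge [-5] + [-9] -> [-9, -5]
  Merge [5, 17] + [-9, -5] -> [-9, -5, 5, 17]
  Merge [-8, 7, 12, 36] + [-9, -5, 5, 17] -> [-9, -8, -5, 5, 7, 12, 17, 36]


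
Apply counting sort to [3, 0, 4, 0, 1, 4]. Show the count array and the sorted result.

Count array: [2, 1, 0, 1, 2]
(count[i] = number of elements equal to i)
Cumulative count: [2, 3, 3, 4, 6]
Sorted: [0, 0, 1, 3, 4, 4]


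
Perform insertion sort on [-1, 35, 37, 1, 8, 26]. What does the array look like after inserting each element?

First element -1 is already 'sorted'
Insert 35: shifted 0 elements -> [-1, 35, 37, 1, 8, 26]
Insert 37: shifted 0 elements -> [-1, 35, 37, 1, 8, 26]
Insert 1: shifted 2 elements -> [-1, 1, 35, 37, 8, 26]
Insert 8: shifted 2 elements -> [-1, 1, 8, 35, 37, 26]
Insert 26: shifted 2 elements -> [-1, 1, 8, 26, 35, 37]


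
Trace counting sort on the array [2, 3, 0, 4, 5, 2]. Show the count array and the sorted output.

Count array: [1, 0, 2, 1, 1, 1]
(count[i] = number of elements equal to i)
Cumulative count: [1, 1, 3, 4, 5, 6]
Sorted: [0, 2, 2, 3, 4, 5]


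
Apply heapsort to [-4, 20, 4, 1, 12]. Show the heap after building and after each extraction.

Build heap: [20, 12, 4, 1, -4]
Extract 20: [12, 1, 4, -4, 20]
Extract 12: [4, 1, -4, 12, 20]
Extract 4: [1, -4, 4, 12, 20]
Extract 1: [-4, 1, 4, 12, 20]
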